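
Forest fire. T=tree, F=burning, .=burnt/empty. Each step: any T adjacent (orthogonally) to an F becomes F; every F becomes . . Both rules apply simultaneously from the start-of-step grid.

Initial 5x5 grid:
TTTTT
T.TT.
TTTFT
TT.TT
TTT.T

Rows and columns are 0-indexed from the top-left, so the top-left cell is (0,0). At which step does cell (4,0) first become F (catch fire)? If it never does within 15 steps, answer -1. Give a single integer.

Step 1: cell (4,0)='T' (+4 fires, +1 burnt)
Step 2: cell (4,0)='T' (+4 fires, +4 burnt)
Step 3: cell (4,0)='T' (+5 fires, +4 burnt)
Step 4: cell (4,0)='T' (+4 fires, +5 burnt)
Step 5: cell (4,0)='F' (+3 fires, +4 burnt)
  -> target ignites at step 5
Step 6: cell (4,0)='.' (+0 fires, +3 burnt)
  fire out at step 6

5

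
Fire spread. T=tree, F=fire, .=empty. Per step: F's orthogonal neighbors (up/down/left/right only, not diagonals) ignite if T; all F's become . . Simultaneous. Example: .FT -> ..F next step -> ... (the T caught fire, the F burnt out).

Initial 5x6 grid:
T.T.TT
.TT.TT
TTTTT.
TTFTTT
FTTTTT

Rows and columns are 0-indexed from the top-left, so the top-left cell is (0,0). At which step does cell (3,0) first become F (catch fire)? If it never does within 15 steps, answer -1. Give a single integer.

Step 1: cell (3,0)='F' (+6 fires, +2 burnt)
  -> target ignites at step 1
Step 2: cell (3,0)='.' (+6 fires, +6 burnt)
Step 3: cell (3,0)='.' (+5 fires, +6 burnt)
Step 4: cell (3,0)='.' (+2 fires, +5 burnt)
Step 5: cell (3,0)='.' (+2 fires, +2 burnt)
Step 6: cell (3,0)='.' (+1 fires, +2 burnt)
Step 7: cell (3,0)='.' (+0 fires, +1 burnt)
  fire out at step 7

1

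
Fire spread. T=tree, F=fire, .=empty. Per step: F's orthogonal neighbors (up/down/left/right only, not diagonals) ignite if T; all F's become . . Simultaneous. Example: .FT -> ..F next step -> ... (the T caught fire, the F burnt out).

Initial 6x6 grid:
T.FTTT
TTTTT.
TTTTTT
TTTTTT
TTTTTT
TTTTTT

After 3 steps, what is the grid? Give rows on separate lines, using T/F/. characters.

Step 1: 2 trees catch fire, 1 burn out
  T..FTT
  TTFTT.
  TTTTTT
  TTTTTT
  TTTTTT
  TTTTTT
Step 2: 4 trees catch fire, 2 burn out
  T...FT
  TF.FT.
  TTFTTT
  TTTTTT
  TTTTTT
  TTTTTT
Step 3: 6 trees catch fire, 4 burn out
  T....F
  F...F.
  TF.FTT
  TTFTTT
  TTTTTT
  TTTTTT

T....F
F...F.
TF.FTT
TTFTTT
TTTTTT
TTTTTT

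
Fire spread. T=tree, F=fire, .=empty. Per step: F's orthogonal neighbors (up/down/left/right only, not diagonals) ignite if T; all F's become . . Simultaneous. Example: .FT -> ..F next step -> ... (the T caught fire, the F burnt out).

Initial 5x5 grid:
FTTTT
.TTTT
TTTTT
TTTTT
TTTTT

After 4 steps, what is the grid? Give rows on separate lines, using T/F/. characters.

Step 1: 1 trees catch fire, 1 burn out
  .FTTT
  .TTTT
  TTTTT
  TTTTT
  TTTTT
Step 2: 2 trees catch fire, 1 burn out
  ..FTT
  .FTTT
  TTTTT
  TTTTT
  TTTTT
Step 3: 3 trees catch fire, 2 burn out
  ...FT
  ..FTT
  TFTTT
  TTTTT
  TTTTT
Step 4: 5 trees catch fire, 3 burn out
  ....F
  ...FT
  F.FTT
  TFTTT
  TTTTT

....F
...FT
F.FTT
TFTTT
TTTTT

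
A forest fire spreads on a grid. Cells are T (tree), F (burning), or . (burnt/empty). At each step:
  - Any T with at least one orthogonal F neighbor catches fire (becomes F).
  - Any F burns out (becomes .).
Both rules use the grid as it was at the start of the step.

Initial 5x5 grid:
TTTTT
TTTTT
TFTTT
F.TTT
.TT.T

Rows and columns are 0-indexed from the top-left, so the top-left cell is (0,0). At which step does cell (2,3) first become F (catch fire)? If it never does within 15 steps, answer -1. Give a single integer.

Step 1: cell (2,3)='T' (+3 fires, +2 burnt)
Step 2: cell (2,3)='F' (+5 fires, +3 burnt)
  -> target ignites at step 2
Step 3: cell (2,3)='.' (+6 fires, +5 burnt)
Step 4: cell (2,3)='.' (+4 fires, +6 burnt)
Step 5: cell (2,3)='.' (+2 fires, +4 burnt)
Step 6: cell (2,3)='.' (+0 fires, +2 burnt)
  fire out at step 6

2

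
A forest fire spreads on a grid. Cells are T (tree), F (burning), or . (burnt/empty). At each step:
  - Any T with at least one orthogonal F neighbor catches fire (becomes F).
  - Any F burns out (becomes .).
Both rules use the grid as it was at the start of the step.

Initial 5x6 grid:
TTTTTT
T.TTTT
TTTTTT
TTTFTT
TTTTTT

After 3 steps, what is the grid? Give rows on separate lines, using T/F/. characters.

Step 1: 4 trees catch fire, 1 burn out
  TTTTTT
  T.TTTT
  TTTFTT
  TTF.FT
  TTTFTT
Step 2: 7 trees catch fire, 4 burn out
  TTTTTT
  T.TFTT
  TTF.FT
  TF...F
  TTF.FT
Step 3: 8 trees catch fire, 7 burn out
  TTTFTT
  T.F.FT
  TF...F
  F.....
  TF...F

TTTFTT
T.F.FT
TF...F
F.....
TF...F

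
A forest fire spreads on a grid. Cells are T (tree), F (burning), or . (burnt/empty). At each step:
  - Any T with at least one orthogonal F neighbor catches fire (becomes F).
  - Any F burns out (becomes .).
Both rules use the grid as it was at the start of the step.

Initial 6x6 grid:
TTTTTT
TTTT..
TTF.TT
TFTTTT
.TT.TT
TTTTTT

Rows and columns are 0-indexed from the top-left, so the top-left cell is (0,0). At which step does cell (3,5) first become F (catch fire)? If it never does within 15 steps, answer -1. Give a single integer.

Step 1: cell (3,5)='T' (+5 fires, +2 burnt)
Step 2: cell (3,5)='T' (+7 fires, +5 burnt)
Step 3: cell (3,5)='T' (+6 fires, +7 burnt)
Step 4: cell (3,5)='F' (+6 fires, +6 burnt)
  -> target ignites at step 4
Step 5: cell (3,5)='.' (+4 fires, +6 burnt)
Step 6: cell (3,5)='.' (+1 fires, +4 burnt)
Step 7: cell (3,5)='.' (+0 fires, +1 burnt)
  fire out at step 7

4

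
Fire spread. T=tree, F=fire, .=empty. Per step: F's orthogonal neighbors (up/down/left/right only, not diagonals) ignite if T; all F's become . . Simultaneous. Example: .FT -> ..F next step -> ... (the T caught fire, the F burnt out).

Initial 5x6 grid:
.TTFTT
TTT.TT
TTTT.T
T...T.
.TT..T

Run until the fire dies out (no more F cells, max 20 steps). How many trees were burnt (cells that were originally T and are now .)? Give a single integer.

Step 1: +2 fires, +1 burnt (F count now 2)
Step 2: +4 fires, +2 burnt (F count now 4)
Step 3: +3 fires, +4 burnt (F count now 3)
Step 4: +4 fires, +3 burnt (F count now 4)
Step 5: +1 fires, +4 burnt (F count now 1)
Step 6: +1 fires, +1 burnt (F count now 1)
Step 7: +0 fires, +1 burnt (F count now 0)
Fire out after step 7
Initially T: 19, now '.': 26
Total burnt (originally-T cells now '.'): 15

Answer: 15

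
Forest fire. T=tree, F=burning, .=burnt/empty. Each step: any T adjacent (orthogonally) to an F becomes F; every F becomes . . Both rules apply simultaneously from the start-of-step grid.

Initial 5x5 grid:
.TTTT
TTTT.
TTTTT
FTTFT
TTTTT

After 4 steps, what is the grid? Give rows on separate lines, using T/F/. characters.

Step 1: 7 trees catch fire, 2 burn out
  .TTTT
  TTTT.
  FTTFT
  .FF.F
  FTTFT
Step 2: 8 trees catch fire, 7 burn out
  .TTTT
  FTTF.
  .FF.F
  .....
  .FF.F
Step 3: 3 trees catch fire, 8 burn out
  .TTFT
  .FF..
  .....
  .....
  .....
Step 4: 3 trees catch fire, 3 burn out
  .FF.F
  .....
  .....
  .....
  .....

.FF.F
.....
.....
.....
.....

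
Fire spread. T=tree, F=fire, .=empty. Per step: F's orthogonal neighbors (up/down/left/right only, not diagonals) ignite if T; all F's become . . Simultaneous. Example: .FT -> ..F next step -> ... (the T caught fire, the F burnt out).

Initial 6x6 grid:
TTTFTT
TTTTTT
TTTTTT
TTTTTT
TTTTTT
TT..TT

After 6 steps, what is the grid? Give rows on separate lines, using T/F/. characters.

Step 1: 3 trees catch fire, 1 burn out
  TTF.FT
  TTTFTT
  TTTTTT
  TTTTTT
  TTTTTT
  TT..TT
Step 2: 5 trees catch fire, 3 burn out
  TF...F
  TTF.FT
  TTTFTT
  TTTTTT
  TTTTTT
  TT..TT
Step 3: 6 trees catch fire, 5 burn out
  F.....
  TF...F
  TTF.FT
  TTTFTT
  TTTTTT
  TT..TT
Step 4: 6 trees catch fire, 6 burn out
  ......
  F.....
  TF...F
  TTF.FT
  TTTFTT
  TT..TT
Step 5: 5 trees catch fire, 6 burn out
  ......
  ......
  F.....
  TF...F
  TTF.FT
  TT..TT
Step 6: 4 trees catch fire, 5 burn out
  ......
  ......
  ......
  F.....
  TF...F
  TT..FT

......
......
......
F.....
TF...F
TT..FT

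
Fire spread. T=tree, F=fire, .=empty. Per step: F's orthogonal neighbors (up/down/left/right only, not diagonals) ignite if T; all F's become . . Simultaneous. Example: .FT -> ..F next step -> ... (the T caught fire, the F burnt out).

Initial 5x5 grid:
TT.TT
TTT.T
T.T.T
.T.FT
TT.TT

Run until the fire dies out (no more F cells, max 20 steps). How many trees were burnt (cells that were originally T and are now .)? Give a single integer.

Step 1: +2 fires, +1 burnt (F count now 2)
Step 2: +2 fires, +2 burnt (F count now 2)
Step 3: +1 fires, +2 burnt (F count now 1)
Step 4: +1 fires, +1 burnt (F count now 1)
Step 5: +1 fires, +1 burnt (F count now 1)
Step 6: +0 fires, +1 burnt (F count now 0)
Fire out after step 6
Initially T: 17, now '.': 15
Total burnt (originally-T cells now '.'): 7

Answer: 7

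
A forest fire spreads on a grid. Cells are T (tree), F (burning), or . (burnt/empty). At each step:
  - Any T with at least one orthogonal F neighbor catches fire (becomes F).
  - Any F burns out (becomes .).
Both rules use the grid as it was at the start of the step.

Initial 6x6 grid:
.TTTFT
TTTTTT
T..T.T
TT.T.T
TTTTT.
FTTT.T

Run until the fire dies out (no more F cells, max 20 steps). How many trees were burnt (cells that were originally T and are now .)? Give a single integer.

Answer: 25

Derivation:
Step 1: +5 fires, +2 burnt (F count now 5)
Step 2: +6 fires, +5 burnt (F count now 6)
Step 3: +8 fires, +6 burnt (F count now 8)
Step 4: +5 fires, +8 burnt (F count now 5)
Step 5: +1 fires, +5 burnt (F count now 1)
Step 6: +0 fires, +1 burnt (F count now 0)
Fire out after step 6
Initially T: 26, now '.': 35
Total burnt (originally-T cells now '.'): 25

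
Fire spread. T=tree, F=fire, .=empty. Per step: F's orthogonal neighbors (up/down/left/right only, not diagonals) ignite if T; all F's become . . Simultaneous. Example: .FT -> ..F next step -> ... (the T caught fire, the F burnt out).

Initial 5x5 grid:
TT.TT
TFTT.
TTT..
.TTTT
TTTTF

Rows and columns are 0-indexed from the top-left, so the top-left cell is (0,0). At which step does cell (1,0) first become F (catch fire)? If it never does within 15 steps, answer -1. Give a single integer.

Step 1: cell (1,0)='F' (+6 fires, +2 burnt)
  -> target ignites at step 1
Step 2: cell (1,0)='.' (+7 fires, +6 burnt)
Step 3: cell (1,0)='.' (+3 fires, +7 burnt)
Step 4: cell (1,0)='.' (+2 fires, +3 burnt)
Step 5: cell (1,0)='.' (+0 fires, +2 burnt)
  fire out at step 5

1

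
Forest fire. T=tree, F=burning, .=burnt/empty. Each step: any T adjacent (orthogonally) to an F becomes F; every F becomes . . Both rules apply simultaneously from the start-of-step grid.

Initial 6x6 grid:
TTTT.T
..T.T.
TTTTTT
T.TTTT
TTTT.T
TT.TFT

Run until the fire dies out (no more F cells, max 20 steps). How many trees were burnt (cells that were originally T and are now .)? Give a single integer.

Answer: 26

Derivation:
Step 1: +2 fires, +1 burnt (F count now 2)
Step 2: +2 fires, +2 burnt (F count now 2)
Step 3: +3 fires, +2 burnt (F count now 3)
Step 4: +5 fires, +3 burnt (F count now 5)
Step 5: +4 fires, +5 burnt (F count now 4)
Step 6: +5 fires, +4 burnt (F count now 5)
Step 7: +2 fires, +5 burnt (F count now 2)
Step 8: +2 fires, +2 burnt (F count now 2)
Step 9: +1 fires, +2 burnt (F count now 1)
Step 10: +0 fires, +1 burnt (F count now 0)
Fire out after step 10
Initially T: 27, now '.': 35
Total burnt (originally-T cells now '.'): 26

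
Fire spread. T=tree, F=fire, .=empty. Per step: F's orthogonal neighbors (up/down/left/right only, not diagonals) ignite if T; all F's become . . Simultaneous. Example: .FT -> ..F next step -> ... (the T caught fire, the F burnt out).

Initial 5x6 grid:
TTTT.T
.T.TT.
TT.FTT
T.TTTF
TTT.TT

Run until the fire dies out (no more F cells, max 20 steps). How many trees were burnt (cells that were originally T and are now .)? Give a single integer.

Step 1: +6 fires, +2 burnt (F count now 6)
Step 2: +4 fires, +6 burnt (F count now 4)
Step 3: +2 fires, +4 burnt (F count now 2)
Step 4: +2 fires, +2 burnt (F count now 2)
Step 5: +3 fires, +2 burnt (F count now 3)
Step 6: +2 fires, +3 burnt (F count now 2)
Step 7: +1 fires, +2 burnt (F count now 1)
Step 8: +0 fires, +1 burnt (F count now 0)
Fire out after step 8
Initially T: 21, now '.': 29
Total burnt (originally-T cells now '.'): 20

Answer: 20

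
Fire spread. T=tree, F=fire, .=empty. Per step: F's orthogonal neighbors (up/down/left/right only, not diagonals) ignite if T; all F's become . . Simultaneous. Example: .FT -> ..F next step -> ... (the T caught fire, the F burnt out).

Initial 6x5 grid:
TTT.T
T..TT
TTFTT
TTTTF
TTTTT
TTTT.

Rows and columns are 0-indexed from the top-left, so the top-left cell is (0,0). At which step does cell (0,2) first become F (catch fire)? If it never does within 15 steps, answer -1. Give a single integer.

Step 1: cell (0,2)='T' (+6 fires, +2 burnt)
Step 2: cell (0,2)='T' (+6 fires, +6 burnt)
Step 3: cell (0,2)='T' (+6 fires, +6 burnt)
Step 4: cell (0,2)='T' (+3 fires, +6 burnt)
Step 5: cell (0,2)='T' (+2 fires, +3 burnt)
Step 6: cell (0,2)='F' (+1 fires, +2 burnt)
  -> target ignites at step 6
Step 7: cell (0,2)='.' (+0 fires, +1 burnt)
  fire out at step 7

6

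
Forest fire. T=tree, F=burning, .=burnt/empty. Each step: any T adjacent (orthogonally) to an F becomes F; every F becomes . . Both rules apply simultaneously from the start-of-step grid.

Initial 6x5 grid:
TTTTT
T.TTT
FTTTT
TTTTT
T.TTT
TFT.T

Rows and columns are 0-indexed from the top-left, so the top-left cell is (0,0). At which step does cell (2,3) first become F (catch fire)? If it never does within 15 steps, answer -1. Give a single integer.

Step 1: cell (2,3)='T' (+5 fires, +2 burnt)
Step 2: cell (2,3)='T' (+5 fires, +5 burnt)
Step 3: cell (2,3)='F' (+5 fires, +5 burnt)
  -> target ignites at step 3
Step 4: cell (2,3)='.' (+5 fires, +5 burnt)
Step 5: cell (2,3)='.' (+4 fires, +5 burnt)
Step 6: cell (2,3)='.' (+1 fires, +4 burnt)
Step 7: cell (2,3)='.' (+0 fires, +1 burnt)
  fire out at step 7

3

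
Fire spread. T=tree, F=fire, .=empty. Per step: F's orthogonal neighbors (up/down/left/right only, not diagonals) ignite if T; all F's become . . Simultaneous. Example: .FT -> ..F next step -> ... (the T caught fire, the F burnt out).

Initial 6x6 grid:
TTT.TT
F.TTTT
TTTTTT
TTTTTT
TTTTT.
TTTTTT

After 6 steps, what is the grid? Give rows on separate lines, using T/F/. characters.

Step 1: 2 trees catch fire, 1 burn out
  FTT.TT
  ..TTTT
  FTTTTT
  TTTTTT
  TTTTT.
  TTTTTT
Step 2: 3 trees catch fire, 2 burn out
  .FT.TT
  ..TTTT
  .FTTTT
  FTTTTT
  TTTTT.
  TTTTTT
Step 3: 4 trees catch fire, 3 burn out
  ..F.TT
  ..TTTT
  ..FTTT
  .FTTTT
  FTTTT.
  TTTTTT
Step 4: 5 trees catch fire, 4 burn out
  ....TT
  ..FTTT
  ...FTT
  ..FTTT
  .FTTT.
  FTTTTT
Step 5: 5 trees catch fire, 5 burn out
  ....TT
  ...FTT
  ....FT
  ...FTT
  ..FTT.
  .FTTTT
Step 6: 5 trees catch fire, 5 burn out
  ....TT
  ....FT
  .....F
  ....FT
  ...FT.
  ..FTTT

....TT
....FT
.....F
....FT
...FT.
..FTTT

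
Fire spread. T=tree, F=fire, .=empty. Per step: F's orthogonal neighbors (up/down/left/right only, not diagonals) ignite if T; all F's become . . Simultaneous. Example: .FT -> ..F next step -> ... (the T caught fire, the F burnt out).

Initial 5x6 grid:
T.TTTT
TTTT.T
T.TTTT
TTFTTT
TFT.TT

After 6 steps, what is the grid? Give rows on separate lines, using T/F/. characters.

Step 1: 5 trees catch fire, 2 burn out
  T.TTTT
  TTTT.T
  T.FTTT
  TF.FTT
  F.F.TT
Step 2: 4 trees catch fire, 5 burn out
  T.TTTT
  TTFT.T
  T..FTT
  F...FT
  ....TT
Step 3: 7 trees catch fire, 4 burn out
  T.FTTT
  TF.F.T
  F...FT
  .....F
  ....FT
Step 4: 4 trees catch fire, 7 burn out
  T..FTT
  F....T
  .....F
  ......
  .....F
Step 5: 3 trees catch fire, 4 burn out
  F...FT
  .....F
  ......
  ......
  ......
Step 6: 1 trees catch fire, 3 burn out
  .....F
  ......
  ......
  ......
  ......

.....F
......
......
......
......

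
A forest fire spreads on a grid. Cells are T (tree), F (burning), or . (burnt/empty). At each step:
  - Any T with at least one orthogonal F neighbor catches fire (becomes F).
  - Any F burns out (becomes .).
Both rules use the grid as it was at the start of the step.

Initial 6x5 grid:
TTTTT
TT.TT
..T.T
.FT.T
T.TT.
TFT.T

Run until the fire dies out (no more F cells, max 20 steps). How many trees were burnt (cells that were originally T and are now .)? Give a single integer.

Step 1: +3 fires, +2 burnt (F count now 3)
Step 2: +3 fires, +3 burnt (F count now 3)
Step 3: +1 fires, +3 burnt (F count now 1)
Step 4: +0 fires, +1 burnt (F count now 0)
Fire out after step 4
Initially T: 19, now '.': 18
Total burnt (originally-T cells now '.'): 7

Answer: 7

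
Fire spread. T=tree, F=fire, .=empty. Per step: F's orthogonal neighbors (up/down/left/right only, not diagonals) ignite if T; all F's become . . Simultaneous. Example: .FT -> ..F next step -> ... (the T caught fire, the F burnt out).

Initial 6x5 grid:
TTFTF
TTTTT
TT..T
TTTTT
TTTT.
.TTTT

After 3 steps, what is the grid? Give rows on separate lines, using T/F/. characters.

Step 1: 4 trees catch fire, 2 burn out
  TF.F.
  TTFTF
  TT..T
  TTTTT
  TTTT.
  .TTTT
Step 2: 4 trees catch fire, 4 burn out
  F....
  TF.F.
  TT..F
  TTTTT
  TTTT.
  .TTTT
Step 3: 3 trees catch fire, 4 burn out
  .....
  F....
  TF...
  TTTTF
  TTTT.
  .TTTT

.....
F....
TF...
TTTTF
TTTT.
.TTTT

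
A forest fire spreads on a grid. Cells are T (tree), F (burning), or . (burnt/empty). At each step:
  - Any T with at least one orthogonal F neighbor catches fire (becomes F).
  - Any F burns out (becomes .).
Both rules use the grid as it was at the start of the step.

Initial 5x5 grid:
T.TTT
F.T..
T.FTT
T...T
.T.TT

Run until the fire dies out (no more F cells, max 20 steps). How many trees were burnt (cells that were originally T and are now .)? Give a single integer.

Step 1: +4 fires, +2 burnt (F count now 4)
Step 2: +3 fires, +4 burnt (F count now 3)
Step 3: +2 fires, +3 burnt (F count now 2)
Step 4: +2 fires, +2 burnt (F count now 2)
Step 5: +1 fires, +2 burnt (F count now 1)
Step 6: +0 fires, +1 burnt (F count now 0)
Fire out after step 6
Initially T: 13, now '.': 24
Total burnt (originally-T cells now '.'): 12

Answer: 12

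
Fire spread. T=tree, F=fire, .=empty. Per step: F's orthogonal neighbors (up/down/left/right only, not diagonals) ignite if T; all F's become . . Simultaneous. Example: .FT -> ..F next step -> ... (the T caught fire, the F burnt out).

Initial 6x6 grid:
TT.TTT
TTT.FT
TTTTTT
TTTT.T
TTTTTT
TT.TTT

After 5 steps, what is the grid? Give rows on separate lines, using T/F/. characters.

Step 1: 3 trees catch fire, 1 burn out
  TT.TFT
  TTT..F
  TTTTFT
  TTTT.T
  TTTTTT
  TT.TTT
Step 2: 4 trees catch fire, 3 burn out
  TT.F.F
  TTT...
  TTTF.F
  TTTT.T
  TTTTTT
  TT.TTT
Step 3: 3 trees catch fire, 4 burn out
  TT....
  TTT...
  TTF...
  TTTF.F
  TTTTTT
  TT.TTT
Step 4: 5 trees catch fire, 3 burn out
  TT....
  TTF...
  TF....
  TTF...
  TTTFTF
  TT.TTT
Step 5: 7 trees catch fire, 5 burn out
  TT....
  TF....
  F.....
  TF....
  TTF.F.
  TT.FTF

TT....
TF....
F.....
TF....
TTF.F.
TT.FTF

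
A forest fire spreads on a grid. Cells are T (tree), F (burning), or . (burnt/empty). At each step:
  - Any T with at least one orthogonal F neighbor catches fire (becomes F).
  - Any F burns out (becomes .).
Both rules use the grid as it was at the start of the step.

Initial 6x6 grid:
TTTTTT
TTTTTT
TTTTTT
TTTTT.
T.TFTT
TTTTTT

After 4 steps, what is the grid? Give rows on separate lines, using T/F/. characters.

Step 1: 4 trees catch fire, 1 burn out
  TTTTTT
  TTTTTT
  TTTTTT
  TTTFT.
  T.F.FT
  TTTFTT
Step 2: 6 trees catch fire, 4 burn out
  TTTTTT
  TTTTTT
  TTTFTT
  TTF.F.
  T....F
  TTF.FT
Step 3: 6 trees catch fire, 6 burn out
  TTTTTT
  TTTFTT
  TTF.FT
  TF....
  T.....
  TF...F
Step 4: 7 trees catch fire, 6 burn out
  TTTFTT
  TTF.FT
  TF...F
  F.....
  T.....
  F.....

TTTFTT
TTF.FT
TF...F
F.....
T.....
F.....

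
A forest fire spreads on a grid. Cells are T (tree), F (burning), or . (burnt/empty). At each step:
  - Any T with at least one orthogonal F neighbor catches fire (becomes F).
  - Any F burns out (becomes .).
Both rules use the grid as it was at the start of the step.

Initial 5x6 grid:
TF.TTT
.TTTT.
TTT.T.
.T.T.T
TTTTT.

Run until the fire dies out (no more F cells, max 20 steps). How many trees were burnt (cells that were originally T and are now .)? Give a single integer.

Answer: 19

Derivation:
Step 1: +2 fires, +1 burnt (F count now 2)
Step 2: +2 fires, +2 burnt (F count now 2)
Step 3: +4 fires, +2 burnt (F count now 4)
Step 4: +3 fires, +4 burnt (F count now 3)
Step 5: +4 fires, +3 burnt (F count now 4)
Step 6: +2 fires, +4 burnt (F count now 2)
Step 7: +2 fires, +2 burnt (F count now 2)
Step 8: +0 fires, +2 burnt (F count now 0)
Fire out after step 8
Initially T: 20, now '.': 29
Total burnt (originally-T cells now '.'): 19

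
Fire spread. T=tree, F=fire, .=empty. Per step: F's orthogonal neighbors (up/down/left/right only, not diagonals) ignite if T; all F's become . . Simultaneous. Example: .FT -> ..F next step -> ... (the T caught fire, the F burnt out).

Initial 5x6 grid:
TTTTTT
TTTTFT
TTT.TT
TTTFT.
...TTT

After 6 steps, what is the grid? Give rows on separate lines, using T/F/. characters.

Step 1: 7 trees catch fire, 2 burn out
  TTTTFT
  TTTF.F
  TTT.FT
  TTF.F.
  ...FTT
Step 2: 7 trees catch fire, 7 burn out
  TTTF.F
  TTF...
  TTF..F
  TF....
  ....FT
Step 3: 5 trees catch fire, 7 burn out
  TTF...
  TF....
  TF....
  F.....
  .....F
Step 4: 3 trees catch fire, 5 burn out
  TF....
  F.....
  F.....
  ......
  ......
Step 5: 1 trees catch fire, 3 burn out
  F.....
  ......
  ......
  ......
  ......
Step 6: 0 trees catch fire, 1 burn out
  ......
  ......
  ......
  ......
  ......

......
......
......
......
......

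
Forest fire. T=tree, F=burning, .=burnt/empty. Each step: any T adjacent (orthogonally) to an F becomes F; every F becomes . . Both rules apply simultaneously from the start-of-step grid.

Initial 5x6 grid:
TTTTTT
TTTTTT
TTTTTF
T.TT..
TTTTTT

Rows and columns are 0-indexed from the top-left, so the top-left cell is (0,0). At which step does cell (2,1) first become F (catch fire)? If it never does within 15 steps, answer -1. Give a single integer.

Step 1: cell (2,1)='T' (+2 fires, +1 burnt)
Step 2: cell (2,1)='T' (+3 fires, +2 burnt)
Step 3: cell (2,1)='T' (+4 fires, +3 burnt)
Step 4: cell (2,1)='F' (+5 fires, +4 burnt)
  -> target ignites at step 4
Step 5: cell (2,1)='.' (+5 fires, +5 burnt)
Step 6: cell (2,1)='.' (+5 fires, +5 burnt)
Step 7: cell (2,1)='.' (+2 fires, +5 burnt)
Step 8: cell (2,1)='.' (+0 fires, +2 burnt)
  fire out at step 8

4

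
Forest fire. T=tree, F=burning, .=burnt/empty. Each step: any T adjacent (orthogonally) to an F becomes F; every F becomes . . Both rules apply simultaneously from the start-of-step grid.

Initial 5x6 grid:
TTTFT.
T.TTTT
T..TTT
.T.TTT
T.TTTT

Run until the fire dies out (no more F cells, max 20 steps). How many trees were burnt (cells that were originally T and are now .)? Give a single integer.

Step 1: +3 fires, +1 burnt (F count now 3)
Step 2: +4 fires, +3 burnt (F count now 4)
Step 3: +4 fires, +4 burnt (F count now 4)
Step 4: +4 fires, +4 burnt (F count now 4)
Step 5: +4 fires, +4 burnt (F count now 4)
Step 6: +1 fires, +4 burnt (F count now 1)
Step 7: +0 fires, +1 burnt (F count now 0)
Fire out after step 7
Initially T: 22, now '.': 28
Total burnt (originally-T cells now '.'): 20

Answer: 20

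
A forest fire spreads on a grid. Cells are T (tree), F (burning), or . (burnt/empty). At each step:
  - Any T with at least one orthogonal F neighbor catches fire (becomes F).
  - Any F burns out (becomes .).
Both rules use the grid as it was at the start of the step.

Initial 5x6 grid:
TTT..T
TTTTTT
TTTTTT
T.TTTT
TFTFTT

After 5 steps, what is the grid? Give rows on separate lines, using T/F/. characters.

Step 1: 4 trees catch fire, 2 burn out
  TTT..T
  TTTTTT
  TTTTTT
  T.TFTT
  F.F.FT
Step 2: 5 trees catch fire, 4 burn out
  TTT..T
  TTTTTT
  TTTFTT
  F.F.FT
  .....F
Step 3: 5 trees catch fire, 5 burn out
  TTT..T
  TTTFTT
  FTF.FT
  .....F
  ......
Step 4: 5 trees catch fire, 5 burn out
  TTT..T
  FTF.FT
  .F...F
  ......
  ......
Step 5: 4 trees catch fire, 5 burn out
  FTF..T
  .F...F
  ......
  ......
  ......

FTF..T
.F...F
......
......
......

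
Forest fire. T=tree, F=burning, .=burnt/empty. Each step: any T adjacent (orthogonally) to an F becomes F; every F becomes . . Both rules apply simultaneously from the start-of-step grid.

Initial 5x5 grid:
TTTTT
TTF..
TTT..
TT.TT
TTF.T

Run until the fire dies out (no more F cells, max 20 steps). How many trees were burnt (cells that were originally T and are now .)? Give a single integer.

Step 1: +4 fires, +2 burnt (F count now 4)
Step 2: +6 fires, +4 burnt (F count now 6)
Step 3: +4 fires, +6 burnt (F count now 4)
Step 4: +0 fires, +4 burnt (F count now 0)
Fire out after step 4
Initially T: 17, now '.': 22
Total burnt (originally-T cells now '.'): 14

Answer: 14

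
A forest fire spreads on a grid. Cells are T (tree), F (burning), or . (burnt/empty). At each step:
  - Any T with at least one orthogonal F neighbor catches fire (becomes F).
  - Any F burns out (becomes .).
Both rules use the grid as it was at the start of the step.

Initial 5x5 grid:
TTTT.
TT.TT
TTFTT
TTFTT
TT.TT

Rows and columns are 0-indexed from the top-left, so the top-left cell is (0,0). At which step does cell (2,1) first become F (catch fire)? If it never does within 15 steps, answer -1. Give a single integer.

Step 1: cell (2,1)='F' (+4 fires, +2 burnt)
  -> target ignites at step 1
Step 2: cell (2,1)='.' (+8 fires, +4 burnt)
Step 3: cell (2,1)='.' (+6 fires, +8 burnt)
Step 4: cell (2,1)='.' (+2 fires, +6 burnt)
Step 5: cell (2,1)='.' (+0 fires, +2 burnt)
  fire out at step 5

1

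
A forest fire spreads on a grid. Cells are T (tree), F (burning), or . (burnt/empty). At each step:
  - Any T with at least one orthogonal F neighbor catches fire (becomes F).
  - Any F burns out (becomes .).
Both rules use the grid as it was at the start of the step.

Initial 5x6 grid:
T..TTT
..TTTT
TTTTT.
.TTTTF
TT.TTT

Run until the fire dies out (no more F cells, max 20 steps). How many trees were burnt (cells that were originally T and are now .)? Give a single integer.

Step 1: +2 fires, +1 burnt (F count now 2)
Step 2: +3 fires, +2 burnt (F count now 3)
Step 3: +4 fires, +3 burnt (F count now 4)
Step 4: +5 fires, +4 burnt (F count now 5)
Step 5: +5 fires, +5 burnt (F count now 5)
Step 6: +2 fires, +5 burnt (F count now 2)
Step 7: +0 fires, +2 burnt (F count now 0)
Fire out after step 7
Initially T: 22, now '.': 29
Total burnt (originally-T cells now '.'): 21

Answer: 21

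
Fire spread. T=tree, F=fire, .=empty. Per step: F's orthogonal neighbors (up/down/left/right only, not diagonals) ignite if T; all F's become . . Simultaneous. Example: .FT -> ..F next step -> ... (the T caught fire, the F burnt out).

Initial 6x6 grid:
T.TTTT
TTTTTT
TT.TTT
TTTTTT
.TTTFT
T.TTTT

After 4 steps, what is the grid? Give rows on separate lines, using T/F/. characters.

Step 1: 4 trees catch fire, 1 burn out
  T.TTTT
  TTTTTT
  TT.TTT
  TTTTFT
  .TTF.F
  T.TTFT
Step 2: 6 trees catch fire, 4 burn out
  T.TTTT
  TTTTTT
  TT.TFT
  TTTF.F
  .TF...
  T.TF.F
Step 3: 6 trees catch fire, 6 burn out
  T.TTTT
  TTTTFT
  TT.F.F
  TTF...
  .F....
  T.F...
Step 4: 4 trees catch fire, 6 burn out
  T.TTFT
  TTTF.F
  TT....
  TF....
  ......
  T.....

T.TTFT
TTTF.F
TT....
TF....
......
T.....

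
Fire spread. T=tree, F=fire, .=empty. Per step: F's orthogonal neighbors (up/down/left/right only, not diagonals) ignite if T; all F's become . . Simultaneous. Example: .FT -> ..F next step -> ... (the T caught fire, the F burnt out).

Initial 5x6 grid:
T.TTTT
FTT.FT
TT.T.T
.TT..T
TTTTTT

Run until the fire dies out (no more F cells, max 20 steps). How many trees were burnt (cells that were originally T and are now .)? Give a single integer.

Answer: 20

Derivation:
Step 1: +5 fires, +2 burnt (F count now 5)
Step 2: +5 fires, +5 burnt (F count now 5)
Step 3: +3 fires, +5 burnt (F count now 3)
Step 4: +3 fires, +3 burnt (F count now 3)
Step 5: +3 fires, +3 burnt (F count now 3)
Step 6: +1 fires, +3 burnt (F count now 1)
Step 7: +0 fires, +1 burnt (F count now 0)
Fire out after step 7
Initially T: 21, now '.': 29
Total burnt (originally-T cells now '.'): 20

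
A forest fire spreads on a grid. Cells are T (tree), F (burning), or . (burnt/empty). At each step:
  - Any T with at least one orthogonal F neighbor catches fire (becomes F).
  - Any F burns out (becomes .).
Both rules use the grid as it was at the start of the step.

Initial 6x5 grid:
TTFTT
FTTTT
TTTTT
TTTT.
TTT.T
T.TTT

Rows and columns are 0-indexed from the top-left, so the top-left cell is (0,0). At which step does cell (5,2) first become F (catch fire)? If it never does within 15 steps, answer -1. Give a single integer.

Step 1: cell (5,2)='T' (+6 fires, +2 burnt)
Step 2: cell (5,2)='T' (+5 fires, +6 burnt)
Step 3: cell (5,2)='T' (+5 fires, +5 burnt)
Step 4: cell (5,2)='T' (+5 fires, +5 burnt)
Step 5: cell (5,2)='F' (+1 fires, +5 burnt)
  -> target ignites at step 5
Step 6: cell (5,2)='.' (+1 fires, +1 burnt)
Step 7: cell (5,2)='.' (+1 fires, +1 burnt)
Step 8: cell (5,2)='.' (+1 fires, +1 burnt)
Step 9: cell (5,2)='.' (+0 fires, +1 burnt)
  fire out at step 9

5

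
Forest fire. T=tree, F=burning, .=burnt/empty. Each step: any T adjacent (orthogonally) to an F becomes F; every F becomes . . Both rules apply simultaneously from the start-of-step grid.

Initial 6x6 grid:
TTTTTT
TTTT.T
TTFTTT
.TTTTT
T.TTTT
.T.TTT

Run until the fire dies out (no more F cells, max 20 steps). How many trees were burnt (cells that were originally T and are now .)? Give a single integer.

Step 1: +4 fires, +1 burnt (F count now 4)
Step 2: +8 fires, +4 burnt (F count now 8)
Step 3: +6 fires, +8 burnt (F count now 6)
Step 4: +6 fires, +6 burnt (F count now 6)
Step 5: +3 fires, +6 burnt (F count now 3)
Step 6: +1 fires, +3 burnt (F count now 1)
Step 7: +0 fires, +1 burnt (F count now 0)
Fire out after step 7
Initially T: 30, now '.': 34
Total burnt (originally-T cells now '.'): 28

Answer: 28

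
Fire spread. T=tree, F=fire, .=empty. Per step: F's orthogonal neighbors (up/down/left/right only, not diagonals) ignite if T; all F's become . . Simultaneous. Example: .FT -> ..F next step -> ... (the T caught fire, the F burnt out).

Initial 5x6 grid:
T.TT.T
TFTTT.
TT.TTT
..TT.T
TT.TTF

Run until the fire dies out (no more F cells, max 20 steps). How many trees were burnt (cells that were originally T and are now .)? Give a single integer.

Answer: 17

Derivation:
Step 1: +5 fires, +2 burnt (F count now 5)
Step 2: +6 fires, +5 burnt (F count now 6)
Step 3: +5 fires, +6 burnt (F count now 5)
Step 4: +1 fires, +5 burnt (F count now 1)
Step 5: +0 fires, +1 burnt (F count now 0)
Fire out after step 5
Initially T: 20, now '.': 27
Total burnt (originally-T cells now '.'): 17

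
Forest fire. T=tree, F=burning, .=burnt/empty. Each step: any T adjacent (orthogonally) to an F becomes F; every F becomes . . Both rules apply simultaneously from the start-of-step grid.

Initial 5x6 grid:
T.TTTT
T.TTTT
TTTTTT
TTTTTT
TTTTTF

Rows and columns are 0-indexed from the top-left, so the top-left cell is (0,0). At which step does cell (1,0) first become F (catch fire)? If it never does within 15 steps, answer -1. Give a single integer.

Step 1: cell (1,0)='T' (+2 fires, +1 burnt)
Step 2: cell (1,0)='T' (+3 fires, +2 burnt)
Step 3: cell (1,0)='T' (+4 fires, +3 burnt)
Step 4: cell (1,0)='T' (+5 fires, +4 burnt)
Step 5: cell (1,0)='T' (+5 fires, +5 burnt)
Step 6: cell (1,0)='T' (+4 fires, +5 burnt)
Step 7: cell (1,0)='T' (+2 fires, +4 burnt)
Step 8: cell (1,0)='F' (+1 fires, +2 burnt)
  -> target ignites at step 8
Step 9: cell (1,0)='.' (+1 fires, +1 burnt)
Step 10: cell (1,0)='.' (+0 fires, +1 burnt)
  fire out at step 10

8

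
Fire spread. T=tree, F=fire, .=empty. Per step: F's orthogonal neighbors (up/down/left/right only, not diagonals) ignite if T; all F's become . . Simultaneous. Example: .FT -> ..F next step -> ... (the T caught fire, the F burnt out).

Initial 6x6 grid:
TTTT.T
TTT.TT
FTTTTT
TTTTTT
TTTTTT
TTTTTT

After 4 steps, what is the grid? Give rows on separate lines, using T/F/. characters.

Step 1: 3 trees catch fire, 1 burn out
  TTTT.T
  FTT.TT
  .FTTTT
  FTTTTT
  TTTTTT
  TTTTTT
Step 2: 5 trees catch fire, 3 burn out
  FTTT.T
  .FT.TT
  ..FTTT
  .FTTTT
  FTTTTT
  TTTTTT
Step 3: 6 trees catch fire, 5 burn out
  .FTT.T
  ..F.TT
  ...FTT
  ..FTTT
  .FTTTT
  FTTTTT
Step 4: 5 trees catch fire, 6 burn out
  ..FT.T
  ....TT
  ....FT
  ...FTT
  ..FTTT
  .FTTTT

..FT.T
....TT
....FT
...FTT
..FTTT
.FTTTT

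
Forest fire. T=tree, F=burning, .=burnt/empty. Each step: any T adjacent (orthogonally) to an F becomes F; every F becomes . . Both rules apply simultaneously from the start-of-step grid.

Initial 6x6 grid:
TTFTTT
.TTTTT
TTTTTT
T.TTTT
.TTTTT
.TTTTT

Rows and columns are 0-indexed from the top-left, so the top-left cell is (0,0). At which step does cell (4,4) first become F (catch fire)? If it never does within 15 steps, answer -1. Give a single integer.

Step 1: cell (4,4)='T' (+3 fires, +1 burnt)
Step 2: cell (4,4)='T' (+5 fires, +3 burnt)
Step 3: cell (4,4)='T' (+5 fires, +5 burnt)
Step 4: cell (4,4)='T' (+5 fires, +5 burnt)
Step 5: cell (4,4)='T' (+6 fires, +5 burnt)
Step 6: cell (4,4)='F' (+4 fires, +6 burnt)
  -> target ignites at step 6
Step 7: cell (4,4)='.' (+2 fires, +4 burnt)
Step 8: cell (4,4)='.' (+1 fires, +2 burnt)
Step 9: cell (4,4)='.' (+0 fires, +1 burnt)
  fire out at step 9

6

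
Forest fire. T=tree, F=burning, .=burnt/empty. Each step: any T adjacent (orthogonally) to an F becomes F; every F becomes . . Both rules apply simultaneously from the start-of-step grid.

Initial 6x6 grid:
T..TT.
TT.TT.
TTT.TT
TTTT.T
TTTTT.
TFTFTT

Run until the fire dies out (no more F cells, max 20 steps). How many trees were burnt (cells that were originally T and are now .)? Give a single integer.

Step 1: +5 fires, +2 burnt (F count now 5)
Step 2: +6 fires, +5 burnt (F count now 6)
Step 3: +3 fires, +6 burnt (F count now 3)
Step 4: +3 fires, +3 burnt (F count now 3)
Step 5: +1 fires, +3 burnt (F count now 1)
Step 6: +1 fires, +1 burnt (F count now 1)
Step 7: +0 fires, +1 burnt (F count now 0)
Fire out after step 7
Initially T: 26, now '.': 29
Total burnt (originally-T cells now '.'): 19

Answer: 19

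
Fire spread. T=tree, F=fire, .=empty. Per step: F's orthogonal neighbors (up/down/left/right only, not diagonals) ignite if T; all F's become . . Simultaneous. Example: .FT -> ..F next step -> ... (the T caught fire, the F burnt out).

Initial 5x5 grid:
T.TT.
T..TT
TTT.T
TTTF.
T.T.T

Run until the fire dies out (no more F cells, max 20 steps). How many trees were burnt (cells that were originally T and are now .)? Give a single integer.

Step 1: +1 fires, +1 burnt (F count now 1)
Step 2: +3 fires, +1 burnt (F count now 3)
Step 3: +2 fires, +3 burnt (F count now 2)
Step 4: +2 fires, +2 burnt (F count now 2)
Step 5: +1 fires, +2 burnt (F count now 1)
Step 6: +1 fires, +1 burnt (F count now 1)
Step 7: +0 fires, +1 burnt (F count now 0)
Fire out after step 7
Initially T: 16, now '.': 19
Total burnt (originally-T cells now '.'): 10

Answer: 10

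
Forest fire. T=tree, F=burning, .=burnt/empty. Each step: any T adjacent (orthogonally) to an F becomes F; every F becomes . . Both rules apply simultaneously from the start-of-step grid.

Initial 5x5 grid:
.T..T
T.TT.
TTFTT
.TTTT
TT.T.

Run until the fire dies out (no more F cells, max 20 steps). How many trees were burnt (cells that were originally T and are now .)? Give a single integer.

Answer: 14

Derivation:
Step 1: +4 fires, +1 burnt (F count now 4)
Step 2: +5 fires, +4 burnt (F count now 5)
Step 3: +4 fires, +5 burnt (F count now 4)
Step 4: +1 fires, +4 burnt (F count now 1)
Step 5: +0 fires, +1 burnt (F count now 0)
Fire out after step 5
Initially T: 16, now '.': 23
Total burnt (originally-T cells now '.'): 14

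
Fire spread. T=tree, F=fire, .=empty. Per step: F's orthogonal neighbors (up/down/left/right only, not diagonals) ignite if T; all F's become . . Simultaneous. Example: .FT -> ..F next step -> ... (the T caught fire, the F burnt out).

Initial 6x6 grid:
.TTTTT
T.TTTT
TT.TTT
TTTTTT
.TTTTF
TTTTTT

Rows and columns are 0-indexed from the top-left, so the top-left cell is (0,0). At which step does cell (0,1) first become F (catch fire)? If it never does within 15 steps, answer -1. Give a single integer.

Step 1: cell (0,1)='T' (+3 fires, +1 burnt)
Step 2: cell (0,1)='T' (+4 fires, +3 burnt)
Step 3: cell (0,1)='T' (+5 fires, +4 burnt)
Step 4: cell (0,1)='T' (+6 fires, +5 burnt)
Step 5: cell (0,1)='T' (+4 fires, +6 burnt)
Step 6: cell (0,1)='T' (+5 fires, +4 burnt)
Step 7: cell (0,1)='T' (+2 fires, +5 burnt)
Step 8: cell (0,1)='F' (+2 fires, +2 burnt)
  -> target ignites at step 8
Step 9: cell (0,1)='.' (+0 fires, +2 burnt)
  fire out at step 9

8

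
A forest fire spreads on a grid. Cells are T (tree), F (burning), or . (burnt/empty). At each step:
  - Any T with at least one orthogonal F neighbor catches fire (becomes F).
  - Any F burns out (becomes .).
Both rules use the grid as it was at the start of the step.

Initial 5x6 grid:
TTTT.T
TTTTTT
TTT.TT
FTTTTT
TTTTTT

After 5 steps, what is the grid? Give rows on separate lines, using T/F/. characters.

Step 1: 3 trees catch fire, 1 burn out
  TTTT.T
  TTTTTT
  FTT.TT
  .FTTTT
  FTTTTT
Step 2: 4 trees catch fire, 3 burn out
  TTTT.T
  FTTTTT
  .FT.TT
  ..FTTT
  .FTTTT
Step 3: 5 trees catch fire, 4 burn out
  FTTT.T
  .FTTTT
  ..F.TT
  ...FTT
  ..FTTT
Step 4: 4 trees catch fire, 5 burn out
  .FTT.T
  ..FTTT
  ....TT
  ....FT
  ...FTT
Step 5: 5 trees catch fire, 4 burn out
  ..FT.T
  ...FTT
  ....FT
  .....F
  ....FT

..FT.T
...FTT
....FT
.....F
....FT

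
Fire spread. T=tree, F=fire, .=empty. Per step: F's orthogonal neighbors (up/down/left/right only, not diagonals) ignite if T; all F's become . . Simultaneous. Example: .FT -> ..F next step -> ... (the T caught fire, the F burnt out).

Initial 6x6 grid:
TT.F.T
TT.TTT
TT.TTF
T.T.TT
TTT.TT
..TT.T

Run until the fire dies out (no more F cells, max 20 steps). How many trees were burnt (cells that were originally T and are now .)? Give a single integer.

Answer: 11

Derivation:
Step 1: +4 fires, +2 burnt (F count now 4)
Step 2: +5 fires, +4 burnt (F count now 5)
Step 3: +2 fires, +5 burnt (F count now 2)
Step 4: +0 fires, +2 burnt (F count now 0)
Fire out after step 4
Initially T: 24, now '.': 23
Total burnt (originally-T cells now '.'): 11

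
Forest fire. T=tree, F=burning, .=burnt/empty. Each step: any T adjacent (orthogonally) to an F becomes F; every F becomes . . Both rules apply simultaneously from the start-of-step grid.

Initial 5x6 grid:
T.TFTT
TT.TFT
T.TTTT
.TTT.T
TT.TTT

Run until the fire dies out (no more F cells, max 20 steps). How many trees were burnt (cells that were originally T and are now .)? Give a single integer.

Answer: 18

Derivation:
Step 1: +5 fires, +2 burnt (F count now 5)
Step 2: +3 fires, +5 burnt (F count now 3)
Step 3: +3 fires, +3 burnt (F count now 3)
Step 4: +3 fires, +3 burnt (F count now 3)
Step 5: +2 fires, +3 burnt (F count now 2)
Step 6: +1 fires, +2 burnt (F count now 1)
Step 7: +1 fires, +1 burnt (F count now 1)
Step 8: +0 fires, +1 burnt (F count now 0)
Fire out after step 8
Initially T: 22, now '.': 26
Total burnt (originally-T cells now '.'): 18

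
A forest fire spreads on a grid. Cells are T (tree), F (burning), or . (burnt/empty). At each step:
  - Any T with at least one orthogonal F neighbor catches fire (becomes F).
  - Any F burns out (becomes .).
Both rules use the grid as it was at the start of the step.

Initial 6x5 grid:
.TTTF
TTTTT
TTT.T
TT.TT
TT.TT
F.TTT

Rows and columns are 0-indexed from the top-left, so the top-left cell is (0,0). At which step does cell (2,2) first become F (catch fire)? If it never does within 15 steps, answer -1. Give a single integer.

Step 1: cell (2,2)='T' (+3 fires, +2 burnt)
Step 2: cell (2,2)='T' (+5 fires, +3 burnt)
Step 3: cell (2,2)='T' (+5 fires, +5 burnt)
Step 4: cell (2,2)='F' (+6 fires, +5 burnt)
  -> target ignites at step 4
Step 5: cell (2,2)='.' (+2 fires, +6 burnt)
Step 6: cell (2,2)='.' (+1 fires, +2 burnt)
Step 7: cell (2,2)='.' (+1 fires, +1 burnt)
Step 8: cell (2,2)='.' (+0 fires, +1 burnt)
  fire out at step 8

4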